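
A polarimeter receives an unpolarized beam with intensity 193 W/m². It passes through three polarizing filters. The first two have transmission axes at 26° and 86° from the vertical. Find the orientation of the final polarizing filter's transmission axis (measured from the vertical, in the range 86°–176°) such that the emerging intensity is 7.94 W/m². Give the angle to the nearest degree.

Unpolarized light through the first polarizer → I₁ = ½ I₀, now polarized at 26°.
I₂ = I₁ cos²(86° − 26°) = 0.5 I₀ · cos²(60°) = 0.125 I₀.
Target fraction: 7.94 / 193 W/m² = 0.04114 of I₀.
Need I₃/I₀ = 0.04114, so cos²(θ − 86°) = 0.04114 / 0.125 = 0.3291.
θ − 86° = arccos(√0.3291) = 55.0°, giving θ ≈ 86 + 55.0 = 141.0°.

θ ≈ 141°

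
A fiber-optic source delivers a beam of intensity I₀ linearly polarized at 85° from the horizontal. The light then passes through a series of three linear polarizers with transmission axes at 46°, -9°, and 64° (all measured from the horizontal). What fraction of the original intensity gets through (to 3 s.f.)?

I₁ = I₀ cos²(46° − 85°) = I₀ cos²(39°) = 0.604 I₀.
I₂ = I₁ cos²(-9° − 46°) = 0.604 I₀ · cos²(55°) = 0.1987 I₀.
I₃ = I₂ cos²(64° + 9°) = 0.1987 I₀ · cos²(73°) = 0.01698 I₀.
Transmitted fraction = 0.01698.

≈ 0.0170 I₀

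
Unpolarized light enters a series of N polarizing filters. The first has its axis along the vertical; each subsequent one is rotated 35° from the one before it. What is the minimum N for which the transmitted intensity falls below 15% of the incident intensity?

First polarizer halves the unpolarized light: factor 1/2.
Each further stage multiplies by cos²(35°) = 0.671.
After N polarizers: T = 0.5·0.671^(N−1). Require T < 0.15 ⇒ N−1 > ln(0.15/0.5)/ln(0.671) = 3.02, so N−1 ≥ 4 and N = 5.
Check: N=5 gives T = 0.1014 < 0.15; N=4 gives T = 0.1511.

N = 5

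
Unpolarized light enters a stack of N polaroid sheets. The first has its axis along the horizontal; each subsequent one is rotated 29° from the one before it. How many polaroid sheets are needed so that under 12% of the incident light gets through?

First polarizer halves the unpolarized light: factor 1/2.
Each further stage multiplies by cos²(29°) = 0.765.
After N polarizers: T = 0.5·0.765^(N−1). Require T < 0.12 ⇒ N−1 > ln(0.12/0.5)/ln(0.765) = 5.33, so N−1 ≥ 6 and N = 7.
Check: N=7 gives T = 0.1002 < 0.12; N=6 gives T = 0.131.

N = 7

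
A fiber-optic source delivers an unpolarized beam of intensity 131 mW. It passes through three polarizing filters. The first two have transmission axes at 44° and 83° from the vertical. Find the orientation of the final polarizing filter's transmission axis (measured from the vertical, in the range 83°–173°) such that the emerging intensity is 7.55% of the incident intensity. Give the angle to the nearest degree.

θ ≈ 143°

Unpolarized light through the first polarizer → I₁ = ½ I₀, now polarized at 44°.
I₂ = I₁ cos²(83° − 44°) = 0.5 I₀ · cos²(39°) = 0.302 I₀.
Need I₃/I₀ = 0.0755, so cos²(θ − 83°) = 0.0755 / 0.302 = 0.25.
θ − 83° = arccos(√0.25) = 60.0°, giving θ ≈ 83 + 60.0 = 143.0°.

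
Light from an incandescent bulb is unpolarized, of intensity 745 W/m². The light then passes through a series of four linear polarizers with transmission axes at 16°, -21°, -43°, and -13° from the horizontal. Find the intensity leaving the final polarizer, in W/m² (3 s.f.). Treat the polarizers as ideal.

I ≈ 153 W/m²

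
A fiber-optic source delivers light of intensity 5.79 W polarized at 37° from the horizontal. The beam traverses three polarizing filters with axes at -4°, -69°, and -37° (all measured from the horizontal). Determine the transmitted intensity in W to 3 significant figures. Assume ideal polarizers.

I ≈ 0.424 W

By Malus's law, I₁ = 5.79 W · cos²(41°) = 3.298 W.
I₂ = I₁ · cos²(65°) = 3.298 · 0.1786 = 0.589 W.
I₃ = I₂ · cos²(32°) = 0.589 · 0.7192 = 0.4236 W.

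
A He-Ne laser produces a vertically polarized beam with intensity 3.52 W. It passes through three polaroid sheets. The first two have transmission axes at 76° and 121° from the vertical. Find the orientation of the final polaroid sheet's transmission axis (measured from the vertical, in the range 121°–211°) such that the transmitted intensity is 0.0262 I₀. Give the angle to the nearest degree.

By Malus's law, I₁ = I₀ cos²(76° − 0°) = I₀ cos²(76°) = 0.05853 I₀.
I₂ = I₁ cos²(121° − 76°) = 0.05853 I₀ · cos²(45°) = 0.02926 I₀.
Need I₃/I₀ = 0.0262, so cos²(θ − 121°) = 0.0262 / 0.02926 = 0.8953.
θ − 121° = arccos(√0.8953) = 18.9°, giving θ ≈ 121 + 18.9 = 139.9°.

θ ≈ 140°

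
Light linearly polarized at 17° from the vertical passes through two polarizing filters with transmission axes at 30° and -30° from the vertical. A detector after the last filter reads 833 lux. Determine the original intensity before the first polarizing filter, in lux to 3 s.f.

I₁ = I₀ cos²(30° − 17°) = I₀ cos²(13°) = 0.9494 I₀.
I₂ = I₁ cos²(-30° − 30°) = 0.9494 I₀ · cos²(60°) = 0.2373 I₀.
So 833 lux = 0.2373 I₀, giving I₀ = 833/0.2373 = 3510 lux.

I₀ ≈ 3510 lux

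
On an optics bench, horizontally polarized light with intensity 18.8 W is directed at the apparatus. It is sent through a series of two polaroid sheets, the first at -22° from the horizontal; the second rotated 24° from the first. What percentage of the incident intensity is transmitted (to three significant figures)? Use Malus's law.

≈ 71.7%

By Malus's law, I₁ = 18.8 W · cos²(22°) = 16.16 W.
I₂ = I₁ · cos²(24°) = 16.16 · 0.8346 = 13.49 W.
That is 71.75% of the incident intensity.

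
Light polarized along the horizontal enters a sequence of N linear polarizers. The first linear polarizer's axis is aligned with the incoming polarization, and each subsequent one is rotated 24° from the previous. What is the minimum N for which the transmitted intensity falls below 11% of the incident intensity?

N = 14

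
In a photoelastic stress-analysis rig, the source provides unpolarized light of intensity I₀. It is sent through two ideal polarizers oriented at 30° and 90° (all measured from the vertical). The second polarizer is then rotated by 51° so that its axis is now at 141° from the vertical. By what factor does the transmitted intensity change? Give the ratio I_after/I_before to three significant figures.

Before rotation:
Unpolarized light through the first polarizer → I₁ = ½ I₀, now polarized at 30°.
I₂ = I₁ cos²(90° − 30°) = 0.5 I₀ · cos²(60°) = 0.125 I₀.
After rotation:
Unpolarized light through the first polarizer → I₁ = ½ I₀, now polarized at 30°.
Angle between axes 1 and 2: 69°. I₂ = 0.5 I₀ · cos²(69°) = 0.06421 I₀.
Ratio = 0.06421 / 0.125 = 0.5137.

I_new/I_old ≈ 0.514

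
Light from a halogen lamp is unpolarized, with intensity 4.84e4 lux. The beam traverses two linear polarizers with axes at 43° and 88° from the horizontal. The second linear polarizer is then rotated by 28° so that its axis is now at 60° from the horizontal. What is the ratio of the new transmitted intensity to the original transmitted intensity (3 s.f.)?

I_new/I_old ≈ 1.83

Before rotation:
Unpolarized light through the first polarizer → I₁ = ½ I₀, now polarized at 43°.
I₂ = I₁ cos²(88° − 43°) = 0.5 I₀ · cos²(45°) = 0.25 I₀.
After rotation:
Unpolarized light through the first polarizer → I₁ = ½ I₀, now polarized at 43°.
I₂ = I₁ cos²(60° − 43°) = 0.5 I₀ · cos²(17°) = 0.4573 I₀.
Ratio = 0.4573 / 0.25 = 1.829.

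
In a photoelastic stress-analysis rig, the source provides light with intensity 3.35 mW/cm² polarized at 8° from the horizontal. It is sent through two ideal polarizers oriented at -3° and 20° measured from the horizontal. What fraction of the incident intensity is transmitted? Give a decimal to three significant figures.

I₁ = 3.35 mW/cm² · cos²(11°) = 3.228 mW/cm².
I₂ = I₁ · cos²(23°) = 3.228 · 0.8473 = 2.735 mW/cm².
Transmitted fraction = 0.8165.

I/I₀ ≈ 0.816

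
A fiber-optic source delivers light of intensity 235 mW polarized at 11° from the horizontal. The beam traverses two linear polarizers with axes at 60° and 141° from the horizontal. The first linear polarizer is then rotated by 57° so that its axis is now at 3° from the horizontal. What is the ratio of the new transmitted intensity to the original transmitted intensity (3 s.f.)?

Before rotation:
By Malus's law, I₁ = I₀ cos²(60° − 11°) = I₀ cos²(49°) = 0.4304 I₀.
I₂ = I₁ cos²(141° − 60°) = 0.4304 I₀ · cos²(81°) = 0.01053 I₀.
After rotation:
I₁ = I₀ cos²(3° − 11°) = I₀ cos²(8°) = 0.9806 I₀.
Angle between axes 1 and 2: 42°. I₂ = 0.9806 I₀ · cos²(42°) = 0.5416 I₀.
Ratio = 0.5416 / 0.01053 = 51.42.

I_new/I_old ≈ 51.4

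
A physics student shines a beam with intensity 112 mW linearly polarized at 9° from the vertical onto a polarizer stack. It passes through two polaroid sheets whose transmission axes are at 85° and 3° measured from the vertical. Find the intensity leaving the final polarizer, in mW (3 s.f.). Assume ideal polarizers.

I ≈ 0.127 mW

I₁ = 112 mW · cos²(76°) = 6.555 mW.
I₂ = I₁ · cos²(82°) = 6.555 · 0.01937 = 0.127 mW.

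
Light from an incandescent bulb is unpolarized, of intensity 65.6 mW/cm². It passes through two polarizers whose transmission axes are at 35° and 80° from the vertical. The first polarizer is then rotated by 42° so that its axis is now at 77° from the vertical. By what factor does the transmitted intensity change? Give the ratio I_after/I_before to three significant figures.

Before rotation:
Unpolarized light through the first polarizer → I₁ = ½ I₀, now polarized at 35°.
I₂ = I₁ cos²(80° − 35°) = 0.5 I₀ · cos²(45°) = 0.25 I₀.
After rotation:
Unpolarized light through the first polarizer → I₁ = ½ I₀, now polarized at 77°.
I₂ = I₁ cos²(80° − 77°) = 0.5 I₀ · cos²(3°) = 0.4986 I₀.
Ratio = 0.4986 / 0.25 = 1.995.

I_new/I_old ≈ 1.99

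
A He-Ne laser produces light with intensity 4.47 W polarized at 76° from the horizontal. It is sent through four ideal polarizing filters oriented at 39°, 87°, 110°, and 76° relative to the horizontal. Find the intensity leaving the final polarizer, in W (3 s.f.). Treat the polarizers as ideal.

I₁ = 4.47 W · cos²(37°) = 2.851 W.
I₂ = I₁ · cos²(48°) = 2.851 · 0.4477 = 1.277 W.
I₃ = I₂ · cos²(23°) = 1.277 · 0.8473 = 1.082 W.
I₄ = I₃ · cos²(34°) = 1.082 · 0.6873 = 0.7434 W.

I ≈ 0.743 W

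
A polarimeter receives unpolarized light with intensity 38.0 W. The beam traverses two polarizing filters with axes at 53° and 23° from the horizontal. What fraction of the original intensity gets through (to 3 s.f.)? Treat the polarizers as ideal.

Unpolarized light through the first polarizer → I₁ = 38.0 W/2 = 19 W, polarized at 53°.
I₂ = I₁ · cos²(30°) = 19 · 0.75 = 14.25 W.
Transmitted fraction = 0.375.

I/I₀ ≈ 0.375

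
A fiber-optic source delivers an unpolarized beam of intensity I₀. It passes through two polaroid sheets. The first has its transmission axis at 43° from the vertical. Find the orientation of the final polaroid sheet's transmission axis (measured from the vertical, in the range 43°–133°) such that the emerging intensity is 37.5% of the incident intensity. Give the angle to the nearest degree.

Unpolarized light through the first polarizer → I₁ = ½ I₀, now polarized at 43°.
Need I₂/I₀ = 0.375, so cos²(θ − 43°) = 0.375 / 0.5 = 0.75.
θ − 43° = arccos(√0.75) = 30.0°, giving θ ≈ 43 + 30.0 = 73.0°.

θ ≈ 73°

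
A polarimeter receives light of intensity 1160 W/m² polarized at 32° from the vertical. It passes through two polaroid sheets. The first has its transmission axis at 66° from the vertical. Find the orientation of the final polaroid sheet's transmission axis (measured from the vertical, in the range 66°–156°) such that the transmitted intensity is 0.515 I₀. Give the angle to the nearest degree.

I₁ = I₀ cos²(66° − 32°) = I₀ cos²(34°) = 0.6873 I₀.
Need I₂/I₀ = 0.515, so cos²(θ − 66°) = 0.515 / 0.6873 = 0.7493.
θ − 66° = arccos(√0.7493) = 30.0°, giving θ ≈ 66 + 30.0 = 96.0°.

θ ≈ 96°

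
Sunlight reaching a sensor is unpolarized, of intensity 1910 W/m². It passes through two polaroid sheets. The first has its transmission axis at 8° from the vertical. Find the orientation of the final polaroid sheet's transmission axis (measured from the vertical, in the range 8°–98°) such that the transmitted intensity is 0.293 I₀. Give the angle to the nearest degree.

θ ≈ 48°

Unpolarized light through the first polarizer → I₁ = ½ I₀, now polarized at 8°.
Need I₂/I₀ = 0.293, so cos²(θ − 8°) = 0.293 / 0.5 = 0.586.
θ − 8° = arccos(√0.586) = 40.0°, giving θ ≈ 8 + 40.0 = 48.0°.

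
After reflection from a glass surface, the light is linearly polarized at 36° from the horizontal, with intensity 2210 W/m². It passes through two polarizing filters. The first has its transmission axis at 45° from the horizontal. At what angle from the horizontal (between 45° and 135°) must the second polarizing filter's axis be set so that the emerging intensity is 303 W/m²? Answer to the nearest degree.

θ ≈ 113°

By Malus's law, I₁ = I₀ cos²(45° − 36°) = I₀ cos²(9°) = 0.9755 I₀.
Target fraction: 303 / 2210 W/m² = 0.1371 of I₀.
Need I₂/I₀ = 0.1371, so cos²(θ − 45°) = 0.1371 / 0.9755 = 0.1405.
θ − 45° = arccos(√0.1405) = 68.0°, giving θ ≈ 45 + 68.0 = 113.0°.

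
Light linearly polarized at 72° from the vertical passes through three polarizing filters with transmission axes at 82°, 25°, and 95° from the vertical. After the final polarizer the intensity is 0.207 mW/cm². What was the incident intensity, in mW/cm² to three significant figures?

By Malus's law, I₁ = I₀ cos²(82° − 72°) = I₀ cos²(10°) = 0.9698 I₀.
I₂ = I₁ cos²(25° − 82°) = 0.9698 I₀ · cos²(57°) = 0.2877 I₀.
I₃ = I₂ cos²(95° − 25°) = 0.2877 I₀ · cos²(70°) = 0.03365 I₀.
So 0.207 mW/cm² = 0.03365 I₀, giving I₀ = 0.207/0.03365 = 6.151 mW/cm².

I₀ ≈ 6.15 mW/cm²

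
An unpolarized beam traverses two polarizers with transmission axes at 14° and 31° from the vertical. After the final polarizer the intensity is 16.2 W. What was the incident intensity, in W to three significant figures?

Unpolarized light through the first polarizer → I₁ = ½ I₀, now polarized at 14°.
I₂ = I₁ cos²(31° − 14°) = 0.5 I₀ · cos²(17°) = 0.4573 I₀.
So 16.2 W = 0.4573 I₀, giving I₀ = 16.2/0.4573 = 35.43 W.

I₀ ≈ 35.4 W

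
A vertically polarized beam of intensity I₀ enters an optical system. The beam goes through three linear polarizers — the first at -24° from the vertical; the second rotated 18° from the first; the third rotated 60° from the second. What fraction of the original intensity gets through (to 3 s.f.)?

≈ 0.189 I₀

By Malus's law, I₁ = I₀ cos²(-24° − 0°) = I₀ cos²(24°) = 0.8346 I₀.
I₂ = I₁ cos²(18°) = 0.8346 · 0.9045 I₀ = 0.7549 I₀.
I₃ = I₂ cos²(60°) = 0.7549 · 0.25 I₀ = 0.1887 I₀.
Transmitted fraction = 0.1887.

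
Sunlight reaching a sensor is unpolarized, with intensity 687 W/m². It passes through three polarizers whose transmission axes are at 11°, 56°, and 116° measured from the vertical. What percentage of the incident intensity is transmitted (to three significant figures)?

Unpolarized light through the first polarizer → I₁ = 687 W/m²/2 = 343.5 W/m², polarized at 11°.
I₂ = I₁ · cos²(45°) = 343.5 · 0.5 = 171.8 W/m².
I₃ = I₂ · cos²(60°) = 171.8 · 0.25 = 42.94 W/m².
That is 6.25% of the incident intensity.

≈ 6.25%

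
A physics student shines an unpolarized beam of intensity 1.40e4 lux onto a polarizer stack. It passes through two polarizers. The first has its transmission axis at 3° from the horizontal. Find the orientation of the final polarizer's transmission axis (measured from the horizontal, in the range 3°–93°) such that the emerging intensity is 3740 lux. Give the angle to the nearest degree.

Unpolarized light through the first polarizer → I₁ = ½ I₀, now polarized at 3°.
Target fraction: 3740 / 1.40e4 lux = 0.2671 of I₀.
Need I₂/I₀ = 0.2671, so cos²(θ − 3°) = 0.2671 / 0.5 = 0.5343.
θ − 3° = arccos(√0.5343) = 43.0°, giving θ ≈ 3 + 43.0 = 46.0°.

θ ≈ 46°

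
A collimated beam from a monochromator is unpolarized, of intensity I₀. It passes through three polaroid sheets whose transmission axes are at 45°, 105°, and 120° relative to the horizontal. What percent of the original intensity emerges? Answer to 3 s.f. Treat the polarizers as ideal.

≈ 11.7%

Unpolarized light through the first polarizer → I₁ = ½ I₀, now polarized at 45°.
I₂ = I₁ cos²(105° − 45°) = 0.5 I₀ · cos²(60°) = 0.125 I₀.
I₃ = I₂ cos²(120° − 105°) = 0.125 I₀ · cos²(15°) = 0.1166 I₀.
That is 11.66% of the incident intensity.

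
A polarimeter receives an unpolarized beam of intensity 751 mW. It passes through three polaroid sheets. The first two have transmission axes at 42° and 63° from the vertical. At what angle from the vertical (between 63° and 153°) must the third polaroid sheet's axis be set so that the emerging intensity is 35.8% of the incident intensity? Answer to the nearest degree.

Unpolarized light through the first polarizer → I₁ = ½ I₀, now polarized at 42°.
I₂ = I₁ cos²(63° − 42°) = 0.5 I₀ · cos²(21°) = 0.4358 I₀.
Need I₃/I₀ = 0.358, so cos²(θ − 63°) = 0.358 / 0.4358 = 0.8215.
θ − 63° = arccos(√0.8215) = 25.0°, giving θ ≈ 63 + 25.0 = 88.0°.

θ ≈ 88°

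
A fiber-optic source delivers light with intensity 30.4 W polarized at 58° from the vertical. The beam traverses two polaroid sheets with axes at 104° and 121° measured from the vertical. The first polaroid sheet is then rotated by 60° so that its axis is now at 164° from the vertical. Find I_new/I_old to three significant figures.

I_new/I_old ≈ 0.0921

Before rotation:
I₁ = I₀ cos²(104° − 58°) = I₀ cos²(46°) = 0.4826 I₀.
I₂ = I₁ cos²(121° − 104°) = 0.4826 I₀ · cos²(17°) = 0.4413 I₀.
After rotation:
I₁ = I₀ cos²(164° − 58°) = I₀ cos²(74°) = 0.07598 I₀.
I₂ = I₁ cos²(121° − 164°) = 0.07598 I₀ · cos²(43°) = 0.04064 I₀.
Ratio = 0.04064 / 0.4413 = 0.09209.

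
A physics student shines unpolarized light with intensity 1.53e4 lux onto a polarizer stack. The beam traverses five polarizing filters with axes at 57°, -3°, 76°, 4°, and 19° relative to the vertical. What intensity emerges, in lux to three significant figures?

I ≈ 6.20 lux

Unpolarized light through the first polarizer → I₁ = 1.53e4 lux/2 = 7650 lux, polarized at 57°.
I₂ = I₁ · cos²(60°) = 7650 · 0.25 = 1913 lux.
I₃ = I₂ · cos²(79°) = 1913 · 0.03641 = 69.63 lux.
I₄ = I₃ · cos²(72°) = 69.63 · 0.09549 = 6.649 lux.
I₅ = I₄ · cos²(15°) = 6.649 · 0.933 = 6.204 lux.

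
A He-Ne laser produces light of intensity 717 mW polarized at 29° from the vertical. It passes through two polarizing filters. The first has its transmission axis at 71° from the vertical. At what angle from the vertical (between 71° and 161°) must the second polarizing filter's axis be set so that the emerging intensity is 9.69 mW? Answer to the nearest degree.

I₁ = I₀ cos²(71° − 29°) = I₀ cos²(42°) = 0.5523 I₀.
Target fraction: 9.69 / 717 mW = 0.01351 of I₀.
Need I₂/I₀ = 0.01351, so cos²(θ − 71°) = 0.01351 / 0.5523 = 0.02447.
θ − 71° = arccos(√0.02447) = 81.0°, giving θ ≈ 71 + 81.0 = 152.0°.

θ ≈ 152°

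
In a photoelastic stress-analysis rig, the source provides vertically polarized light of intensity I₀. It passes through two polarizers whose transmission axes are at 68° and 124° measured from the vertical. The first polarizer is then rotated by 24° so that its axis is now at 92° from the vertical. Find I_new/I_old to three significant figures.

Before rotation:
I₁ = I₀ cos²(68° − 0°) = I₀ cos²(68°) = 0.1403 I₀.
I₂ = I₁ cos²(124° − 68°) = 0.1403 I₀ · cos²(56°) = 0.04388 I₀.
After rotation:
I₁ = I₀ cos²(92° − 0°) = I₀ cos²(88°) = 0.001218 I₀.
I₂ = I₁ cos²(124° − 92°) = 0.001218 I₀ · cos²(32°) = 0.0008759 I₀.
Ratio = 0.0008759 / 0.04388 = 0.01996.

I_new/I_old ≈ 0.0200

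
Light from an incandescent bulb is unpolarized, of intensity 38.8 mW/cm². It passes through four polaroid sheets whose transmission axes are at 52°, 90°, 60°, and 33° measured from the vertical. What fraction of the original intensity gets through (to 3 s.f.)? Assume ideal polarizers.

Unpolarized light through the first polarizer → I₁ = 38.8 mW/cm²/2 = 19.4 mW/cm², polarized at 52°.
I₂ = I₁ · cos²(38°) = 19.4 · 0.621 = 12.05 mW/cm².
I₃ = I₂ · cos²(30°) = 12.05 · 0.75 = 9.035 mW/cm².
I₄ = I₃ · cos²(27°) = 9.035 · 0.7939 = 7.173 mW/cm².
Transmitted fraction = 0.1849.

I/I₀ ≈ 0.185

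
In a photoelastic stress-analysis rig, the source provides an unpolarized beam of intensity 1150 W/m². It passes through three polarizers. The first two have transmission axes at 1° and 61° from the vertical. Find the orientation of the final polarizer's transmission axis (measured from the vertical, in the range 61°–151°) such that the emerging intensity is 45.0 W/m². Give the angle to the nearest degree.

Unpolarized light through the first polarizer → I₁ = ½ I₀, now polarized at 1°.
I₂ = I₁ cos²(61° − 1°) = 0.5 I₀ · cos²(60°) = 0.125 I₀.
Target fraction: 45.0 / 1150 W/m² = 0.03913 of I₀.
Need I₃/I₀ = 0.03913, so cos²(θ − 61°) = 0.03913 / 0.125 = 0.313.
θ − 61° = arccos(√0.313) = 56.0°, giving θ ≈ 61 + 56.0 = 117.0°.

θ ≈ 117°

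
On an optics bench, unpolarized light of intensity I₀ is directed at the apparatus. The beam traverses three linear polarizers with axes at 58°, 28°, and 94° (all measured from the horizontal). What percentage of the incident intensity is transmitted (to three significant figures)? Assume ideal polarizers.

Unpolarized light through the first polarizer → I₁ = ½ I₀, now polarized at 58°.
I₂ = I₁ cos²(28° − 58°) = 0.5 I₀ · cos²(30°) = 0.375 I₀.
I₃ = I₂ cos²(94° − 28°) = 0.375 I₀ · cos²(66°) = 0.06204 I₀.
That is 6.204% of the incident intensity.

≈ 6.20%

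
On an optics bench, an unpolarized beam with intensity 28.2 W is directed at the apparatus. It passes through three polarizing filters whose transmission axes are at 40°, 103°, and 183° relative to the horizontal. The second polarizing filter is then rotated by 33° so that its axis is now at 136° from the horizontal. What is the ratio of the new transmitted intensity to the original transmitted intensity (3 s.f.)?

I_new/I_old ≈ 0.818

Before rotation:
Unpolarized light through the first polarizer → I₁ = ½ I₀, now polarized at 40°.
I₂ = I₁ cos²(103° − 40°) = 0.5 I₀ · cos²(63°) = 0.1031 I₀.
I₃ = I₂ cos²(183° − 103°) = 0.1031 I₀ · cos²(80°) = 0.003107 I₀.
After rotation:
Unpolarized light through the first polarizer → I₁ = ½ I₀, now polarized at 40°.
Angle between axes 1 and 2: 84°. I₂ = 0.5 I₀ · cos²(84°) = 0.005463 I₀.
I₃ = I₂ cos²(183° − 136°) = 0.005463 I₀ · cos²(47°) = 0.002541 I₀.
Ratio = 0.002541 / 0.003107 = 0.8177.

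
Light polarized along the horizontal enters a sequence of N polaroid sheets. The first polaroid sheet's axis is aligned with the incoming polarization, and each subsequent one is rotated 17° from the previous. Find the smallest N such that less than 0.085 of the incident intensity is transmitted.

First polarizer is aligned with the polarization: full transmission.
Each further stage multiplies by cos²(17°) = 0.9145.
After N polarizers: T = 0.9145^(N−1). Require T < 0.085 ⇒ N−1 > ln(0.085)/ln(0.9145) = 27.59, so N−1 ≥ 28 and N = 29.
Check: N=29 gives T = 0.08192 < 0.085; N=28 gives T = 0.08958.

N = 29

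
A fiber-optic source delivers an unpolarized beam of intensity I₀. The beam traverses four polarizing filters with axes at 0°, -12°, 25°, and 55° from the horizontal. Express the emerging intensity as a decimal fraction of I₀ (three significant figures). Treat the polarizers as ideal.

≈ 0.229 I₀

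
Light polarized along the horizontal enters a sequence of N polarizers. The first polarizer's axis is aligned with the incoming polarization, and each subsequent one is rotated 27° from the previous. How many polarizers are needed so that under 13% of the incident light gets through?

N = 10

First polarizer is aligned with the polarization: full transmission.
Each further stage multiplies by cos²(27°) = 0.7939.
After N polarizers: T = 0.7939^(N−1). Require T < 0.13 ⇒ N−1 > ln(0.13)/ln(0.7939) = 8.84, so N−1 ≥ 9 and N = 10.
Check: N=10 gives T = 0.1253 < 0.13; N=9 gives T = 0.1578.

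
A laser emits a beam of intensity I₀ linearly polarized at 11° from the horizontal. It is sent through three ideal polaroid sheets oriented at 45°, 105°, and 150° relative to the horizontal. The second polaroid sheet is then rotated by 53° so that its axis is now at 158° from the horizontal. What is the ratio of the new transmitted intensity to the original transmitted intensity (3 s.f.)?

I_new/I_old ≈ 1.20

Before rotation:
I₁ = I₀ cos²(45° − 11°) = I₀ cos²(34°) = 0.6873 I₀.
I₂ = I₁ cos²(105° − 45°) = 0.6873 I₀ · cos²(60°) = 0.1718 I₀.
I₃ = I₂ cos²(150° − 105°) = 0.1718 I₀ · cos²(45°) = 0.08591 I₀.
After rotation:
I₁ = I₀ cos²(45° − 11°) = I₀ cos²(34°) = 0.6873 I₀.
Angle between axes 1 and 2: 67°. I₂ = 0.6873 I₀ · cos²(67°) = 0.1049 I₀.
I₃ = I₂ cos²(150° − 158°) = 0.1049 I₀ · cos²(8°) = 0.1029 I₀.
Ratio = 0.1029 / 0.08591 = 1.198.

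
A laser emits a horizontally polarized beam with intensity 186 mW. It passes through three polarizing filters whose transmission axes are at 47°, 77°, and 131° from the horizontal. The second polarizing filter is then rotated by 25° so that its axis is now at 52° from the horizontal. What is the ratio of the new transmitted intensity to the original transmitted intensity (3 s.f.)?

Before rotation:
I₁ = I₀ cos²(47° − 0°) = I₀ cos²(47°) = 0.4651 I₀.
I₂ = I₁ cos²(77° − 47°) = 0.4651 I₀ · cos²(30°) = 0.3488 I₀.
I₃ = I₂ cos²(131° − 77°) = 0.3488 I₀ · cos²(54°) = 0.1205 I₀.
After rotation:
I₁ = I₀ cos²(47° − 0°) = I₀ cos²(47°) = 0.4651 I₀.
I₂ = I₁ cos²(52° − 47°) = 0.4651 I₀ · cos²(5°) = 0.4616 I₀.
I₃ = I₂ cos²(131° − 52°) = 0.4616 I₀ · cos²(79°) = 0.01681 I₀.
Ratio = 0.01681 / 0.1205 = 0.1394.

I_new/I_old ≈ 0.139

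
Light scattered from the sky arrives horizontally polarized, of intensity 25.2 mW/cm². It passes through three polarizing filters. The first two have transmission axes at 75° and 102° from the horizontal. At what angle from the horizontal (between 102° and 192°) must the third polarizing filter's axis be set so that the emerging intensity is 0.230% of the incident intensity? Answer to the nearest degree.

I₁ = I₀ cos²(75° − 0°) = I₀ cos²(75°) = 0.06699 I₀.
I₂ = I₁ cos²(102° − 75°) = 0.06699 I₀ · cos²(27°) = 0.05318 I₀.
Need I₃/I₀ = 0.0023, so cos²(θ − 102°) = 0.0023 / 0.05318 = 0.04325.
θ − 102° = arccos(√0.04325) = 78.0°, giving θ ≈ 102 + 78.0 = 180.0°.

θ ≈ 180°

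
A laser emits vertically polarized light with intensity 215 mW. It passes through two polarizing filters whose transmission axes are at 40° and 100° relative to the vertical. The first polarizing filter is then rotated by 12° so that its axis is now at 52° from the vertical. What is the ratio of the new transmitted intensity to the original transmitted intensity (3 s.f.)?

Before rotation:
By Malus's law, I₁ = I₀ cos²(40° − 0°) = I₀ cos²(40°) = 0.5868 I₀.
I₂ = I₁ cos²(100° − 40°) = 0.5868 I₀ · cos²(60°) = 0.1467 I₀.
After rotation:
I₁ = I₀ cos²(52° − 0°) = I₀ cos²(52°) = 0.379 I₀.
I₂ = I₁ cos²(100° − 52°) = 0.379 I₀ · cos²(48°) = 0.1697 I₀.
Ratio = 0.1697 / 0.1467 = 1.157.

I_new/I_old ≈ 1.16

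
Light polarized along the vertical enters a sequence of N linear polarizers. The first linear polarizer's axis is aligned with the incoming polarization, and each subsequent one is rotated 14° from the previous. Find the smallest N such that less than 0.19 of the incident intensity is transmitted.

N = 29

First polarizer is aligned with the polarization: full transmission.
Each further stage multiplies by cos²(14°) = 0.9415.
After N polarizers: T = 0.9415^(N−1). Require T < 0.19 ⇒ N−1 > ln(0.19)/ln(0.9415) = 27.54, so N−1 ≥ 28 and N = 29.
Check: N=29 gives T = 0.1848 < 0.19; N=28 gives T = 0.1963.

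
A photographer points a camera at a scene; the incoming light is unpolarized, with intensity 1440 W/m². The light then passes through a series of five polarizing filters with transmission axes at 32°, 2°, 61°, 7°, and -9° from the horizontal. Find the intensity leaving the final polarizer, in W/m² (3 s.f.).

Unpolarized light through the first polarizer → I₁ = 1440 W/m²/2 = 720 W/m², polarized at 32°.
I₂ = I₁ · cos²(30°) = 720 · 0.75 = 540 W/m².
I₃ = I₂ · cos²(59°) = 540 · 0.2653 = 143.2 W/m².
I₄ = I₃ · cos²(54°) = 143.2 · 0.3455 = 49.49 W/m².
I₅ = I₄ · cos²(16°) = 49.49 · 0.924 = 45.73 W/m².

I ≈ 45.7 W/m²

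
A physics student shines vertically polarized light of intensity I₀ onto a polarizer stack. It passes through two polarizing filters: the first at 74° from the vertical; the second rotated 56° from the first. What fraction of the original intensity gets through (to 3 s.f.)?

By Malus's law, I₁ = I₀ cos²(74° − 0°) = I₀ cos²(74°) = 0.07598 I₀.
I₂ = I₁ cos²(56°) = 0.07598 · 0.3127 I₀ = 0.02376 I₀.
Transmitted fraction = 0.02376.

≈ 0.0238 I₀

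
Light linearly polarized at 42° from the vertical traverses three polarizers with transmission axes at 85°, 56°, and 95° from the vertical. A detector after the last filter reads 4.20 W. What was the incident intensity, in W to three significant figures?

By Malus's law, I₁ = I₀ cos²(85° − 42°) = I₀ cos²(43°) = 0.5349 I₀.
I₂ = I₁ cos²(56° − 85°) = 0.5349 I₀ · cos²(29°) = 0.4092 I₀.
I₃ = I₂ cos²(95° − 56°) = 0.4092 I₀ · cos²(39°) = 0.2471 I₀.
So 4.20 W = 0.2471 I₀, giving I₀ = 4.20/0.2471 = 17 W.

I₀ ≈ 17.0 W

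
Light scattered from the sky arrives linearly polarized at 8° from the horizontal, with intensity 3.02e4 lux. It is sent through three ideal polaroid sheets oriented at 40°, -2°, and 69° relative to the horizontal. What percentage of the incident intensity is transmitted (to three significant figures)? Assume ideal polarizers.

≈ 4.21%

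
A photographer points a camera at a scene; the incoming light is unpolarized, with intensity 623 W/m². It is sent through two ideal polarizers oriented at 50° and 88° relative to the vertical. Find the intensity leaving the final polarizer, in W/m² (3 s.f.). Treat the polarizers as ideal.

I ≈ 193 W/m²

Unpolarized light through the first polarizer → I₁ = 623 W/m²/2 = 311.5 W/m², polarized at 50°.
I₂ = I₁ · cos²(38°) = 311.5 · 0.621 = 193.4 W/m².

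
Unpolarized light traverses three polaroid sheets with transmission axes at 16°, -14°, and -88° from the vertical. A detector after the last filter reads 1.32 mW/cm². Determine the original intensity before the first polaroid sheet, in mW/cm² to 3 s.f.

I₀ ≈ 46.3 mW/cm²

Unpolarized light through the first polarizer → I₁ = ½ I₀, now polarized at 16°.
I₂ = I₁ cos²(-14° − 16°) = 0.5 I₀ · cos²(30°) = 0.375 I₀.
I₃ = I₂ cos²(-88° + 14°) = 0.375 I₀ · cos²(74°) = 0.02849 I₀.
So 1.32 mW/cm² = 0.02849 I₀, giving I₀ = 1.32/0.02849 = 46.33 mW/cm².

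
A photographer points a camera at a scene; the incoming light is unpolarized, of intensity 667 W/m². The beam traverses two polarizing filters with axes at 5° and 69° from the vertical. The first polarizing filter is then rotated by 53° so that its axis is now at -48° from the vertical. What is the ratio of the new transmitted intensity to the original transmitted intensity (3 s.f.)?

Before rotation:
Unpolarized light through the first polarizer → I₁ = ½ I₀, now polarized at 5°.
I₂ = I₁ cos²(69° − 5°) = 0.5 I₀ · cos²(64°) = 0.09608 I₀.
After rotation:
Unpolarized light through the first polarizer → I₁ = ½ I₀, now polarized at -48°.
Angle between axes 1 and 2: 63°. I₂ = 0.5 I₀ · cos²(63°) = 0.1031 I₀.
Ratio = 0.1031 / 0.09608 = 1.073.

I_new/I_old ≈ 1.07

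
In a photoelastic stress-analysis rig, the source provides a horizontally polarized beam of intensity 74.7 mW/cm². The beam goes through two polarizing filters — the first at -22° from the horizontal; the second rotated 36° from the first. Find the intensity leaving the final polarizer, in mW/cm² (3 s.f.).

I₁ = 74.7 mW/cm² · cos²(22°) = 64.22 mW/cm².
I₂ = I₁ · cos²(36°) = 64.22 · 0.6545 = 42.03 mW/cm².

I ≈ 42.0 mW/cm²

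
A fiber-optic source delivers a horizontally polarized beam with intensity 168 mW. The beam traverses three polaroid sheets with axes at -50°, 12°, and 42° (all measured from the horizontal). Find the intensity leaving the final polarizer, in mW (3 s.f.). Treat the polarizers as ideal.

I ≈ 11.5 mW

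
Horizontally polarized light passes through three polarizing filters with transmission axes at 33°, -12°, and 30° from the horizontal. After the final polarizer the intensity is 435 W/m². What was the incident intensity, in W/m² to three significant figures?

I₀ ≈ 2240 W/m²

I₁ = I₀ cos²(33° − 0°) = I₀ cos²(33°) = 0.7034 I₀.
I₂ = I₁ cos²(-12° − 33°) = 0.7034 I₀ · cos²(45°) = 0.3517 I₀.
I₃ = I₂ cos²(30° + 12°) = 0.3517 I₀ · cos²(42°) = 0.1942 I₀.
So 435 W/m² = 0.1942 I₀, giving I₀ = 435/0.1942 = 2240 W/m².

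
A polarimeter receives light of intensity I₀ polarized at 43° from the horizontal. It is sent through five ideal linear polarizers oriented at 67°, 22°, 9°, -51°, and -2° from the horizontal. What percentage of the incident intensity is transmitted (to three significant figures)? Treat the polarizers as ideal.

≈ 4.26%

I₁ = I₀ cos²(67° − 43°) = I₀ cos²(24°) = 0.8346 I₀.
I₂ = I₁ cos²(22° − 67°) = 0.8346 I₀ · cos²(45°) = 0.4173 I₀.
I₃ = I₂ cos²(9° − 22°) = 0.4173 I₀ · cos²(13°) = 0.3962 I₀.
I₄ = I₃ cos²(-51° − 9°) = 0.3962 I₀ · cos²(60°) = 0.09904 I₀.
I₅ = I₄ cos²(-2° + 51°) = 0.09904 I₀ · cos²(49°) = 0.04263 I₀.
That is 4.263% of the incident intensity.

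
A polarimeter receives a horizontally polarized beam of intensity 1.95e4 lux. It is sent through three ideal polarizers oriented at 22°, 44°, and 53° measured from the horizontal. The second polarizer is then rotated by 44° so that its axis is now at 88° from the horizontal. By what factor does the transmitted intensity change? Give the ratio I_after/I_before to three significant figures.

I_new/I_old ≈ 0.132

Before rotation:
I₁ = I₀ cos²(22° − 0°) = I₀ cos²(22°) = 0.8597 I₀.
I₂ = I₁ cos²(44° − 22°) = 0.8597 I₀ · cos²(22°) = 0.739 I₀.
I₃ = I₂ cos²(53° − 44°) = 0.739 I₀ · cos²(9°) = 0.7209 I₀.
After rotation:
I₁ = I₀ cos²(22° − 0°) = I₀ cos²(22°) = 0.8597 I₀.
I₂ = I₁ cos²(88° − 22°) = 0.8597 I₀ · cos²(66°) = 0.1422 I₀.
I₃ = I₂ cos²(53° − 88°) = 0.1422 I₀ · cos²(35°) = 0.09543 I₀.
Ratio = 0.09543 / 0.7209 = 0.1324.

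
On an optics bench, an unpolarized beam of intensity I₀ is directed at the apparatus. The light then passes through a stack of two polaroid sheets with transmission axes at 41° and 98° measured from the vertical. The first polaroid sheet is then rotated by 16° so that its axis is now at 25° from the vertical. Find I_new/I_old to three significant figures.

I_new/I_old ≈ 0.288

Before rotation:
Unpolarized light through the first polarizer → I₁ = ½ I₀, now polarized at 41°.
I₂ = I₁ cos²(98° − 41°) = 0.5 I₀ · cos²(57°) = 0.1483 I₀.
After rotation:
Unpolarized light through the first polarizer → I₁ = ½ I₀, now polarized at 25°.
I₂ = I₁ cos²(98° − 25°) = 0.5 I₀ · cos²(73°) = 0.04274 I₀.
Ratio = 0.04274 / 0.1483 = 0.2882.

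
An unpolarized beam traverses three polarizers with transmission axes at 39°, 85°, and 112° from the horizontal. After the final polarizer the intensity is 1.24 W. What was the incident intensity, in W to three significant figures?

I₀ ≈ 6.47 W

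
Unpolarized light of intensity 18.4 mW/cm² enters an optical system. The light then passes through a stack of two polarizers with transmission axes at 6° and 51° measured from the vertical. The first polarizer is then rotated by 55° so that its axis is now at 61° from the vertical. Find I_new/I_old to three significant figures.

Before rotation:
Unpolarized light through the first polarizer → I₁ = ½ I₀, now polarized at 6°.
I₂ = I₁ cos²(51° − 6°) = 0.5 I₀ · cos²(45°) = 0.25 I₀.
After rotation:
Unpolarized light through the first polarizer → I₁ = ½ I₀, now polarized at 61°.
I₂ = I₁ cos²(51° − 61°) = 0.5 I₀ · cos²(10°) = 0.4849 I₀.
Ratio = 0.4849 / 0.25 = 1.94.

I_new/I_old ≈ 1.94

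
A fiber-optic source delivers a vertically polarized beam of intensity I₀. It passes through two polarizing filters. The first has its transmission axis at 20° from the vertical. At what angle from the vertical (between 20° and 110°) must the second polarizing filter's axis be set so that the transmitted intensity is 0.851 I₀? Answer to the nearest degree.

By Malus's law, I₁ = I₀ cos²(20° − 0°) = I₀ cos²(20°) = 0.883 I₀.
Need I₂/I₀ = 0.851, so cos²(θ − 20°) = 0.851 / 0.883 = 0.9637.
θ − 20° = arccos(√0.9637) = 11.0°, giving θ ≈ 20 + 11.0 = 31.0°.

θ ≈ 31°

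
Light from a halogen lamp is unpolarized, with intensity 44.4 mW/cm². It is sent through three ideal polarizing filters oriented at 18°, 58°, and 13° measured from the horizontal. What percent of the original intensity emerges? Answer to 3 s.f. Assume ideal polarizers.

Unpolarized light through the first polarizer → I₁ = 44.4 mW/cm²/2 = 22.2 mW/cm², polarized at 18°.
I₂ = I₁ · cos²(40°) = 22.2 · 0.5868 = 13.03 mW/cm².
I₃ = I₂ · cos²(45°) = 13.03 · 0.5 = 6.514 mW/cm².
That is 14.67% of the incident intensity.

≈ 14.7%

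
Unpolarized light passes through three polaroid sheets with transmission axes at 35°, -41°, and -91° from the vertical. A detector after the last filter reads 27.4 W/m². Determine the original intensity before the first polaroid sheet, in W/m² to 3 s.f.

Unpolarized light through the first polarizer → I₁ = ½ I₀, now polarized at 35°.
I₂ = I₁ cos²(-41° − 35°) = 0.5 I₀ · cos²(76°) = 0.02926 I₀.
I₃ = I₂ cos²(-91° + 41°) = 0.02926 I₀ · cos²(50°) = 0.01209 I₀.
So 27.4 W/m² = 0.01209 I₀, giving I₀ = 27.4/0.01209 = 2266 W/m².

I₀ ≈ 2270 W/m²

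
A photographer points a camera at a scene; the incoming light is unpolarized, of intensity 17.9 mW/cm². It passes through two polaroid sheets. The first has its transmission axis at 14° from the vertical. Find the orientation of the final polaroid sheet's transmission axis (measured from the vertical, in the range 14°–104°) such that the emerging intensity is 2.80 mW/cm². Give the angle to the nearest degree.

θ ≈ 70°

Unpolarized light through the first polarizer → I₁ = ½ I₀, now polarized at 14°.
Target fraction: 2.80 / 17.9 mW/cm² = 0.1564 of I₀.
Need I₂/I₀ = 0.1564, so cos²(θ − 14°) = 0.1564 / 0.5 = 0.3128.
θ − 14° = arccos(√0.3128) = 56.0°, giving θ ≈ 14 + 56.0 = 70.0°.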